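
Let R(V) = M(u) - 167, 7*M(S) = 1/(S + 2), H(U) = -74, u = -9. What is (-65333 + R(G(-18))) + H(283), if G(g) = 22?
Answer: -3213127/49 ≈ -65574.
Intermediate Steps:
M(S) = 1/(7*(2 + S)) (M(S) = 1/(7*(S + 2)) = 1/(7*(2 + S)))
R(V) = -8184/49 (R(V) = 1/(7*(2 - 9)) - 167 = (⅐)/(-7) - 167 = (⅐)*(-⅐) - 167 = -1/49 - 167 = -8184/49)
(-65333 + R(G(-18))) + H(283) = (-65333 - 8184/49) - 74 = -3209501/49 - 74 = -3213127/49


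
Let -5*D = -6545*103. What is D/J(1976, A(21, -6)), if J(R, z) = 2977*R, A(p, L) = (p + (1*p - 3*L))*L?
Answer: 134827/5882552 ≈ 0.022920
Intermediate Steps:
A(p, L) = L*(-3*L + 2*p) (A(p, L) = (p + (p - 3*L))*L = (-3*L + 2*p)*L = L*(-3*L + 2*p))
D = 134827 (D = -(-1309)*103 = -⅕*(-674135) = 134827)
D/J(1976, A(21, -6)) = 134827/((2977*1976)) = 134827/5882552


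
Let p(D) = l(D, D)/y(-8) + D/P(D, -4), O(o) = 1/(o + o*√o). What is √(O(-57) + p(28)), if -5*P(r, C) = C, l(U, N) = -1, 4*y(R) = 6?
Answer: √57*√((1956 + 1957*I*√57)/(1 + I*√57))/57 ≈ 5.8594 + 0.00019487*I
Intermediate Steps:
y(R) = 3/2 (y(R) = (¼)*6 = 3/2)
P(r, C) = -C/5
O(o) = 1/(o + o^(3/2))
p(D) = -⅔ + 5*D/4 (p(D) = -1/3/2 + D/((-⅕*(-4))) = -1*⅔ + D/(⅘) = -⅔ + D*(5/4) = -⅔ + 5*D/4)
√(O(-57) + p(28)) = √(1/(-57 + (-57)^(3/2)) + (-⅔ + (5/4)*28)) = √(1/(-57 - 57*I*√57) + (-⅔ + 35)) = √(1/(-57 - 57*I*√57) + 103/3) = √(103/3 + 1/(-57 - 57*I*√57))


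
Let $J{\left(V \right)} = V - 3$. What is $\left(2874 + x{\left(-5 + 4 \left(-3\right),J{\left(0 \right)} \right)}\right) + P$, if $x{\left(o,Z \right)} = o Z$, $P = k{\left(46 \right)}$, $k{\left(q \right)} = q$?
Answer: $2971$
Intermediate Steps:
$J{\left(V \right)} = -3 + V$
$P = 46$
$x{\left(o,Z \right)} = Z o$
$\left(2874 + x{\left(-5 + 4 \left(-3\right),J{\left(0 \right)} \right)}\right) + P = \left(2874 + \left(-3 + 0\right) \left(-5 + 4 \left(-3\right)\right)\right) + 46 = \left(2874 - 3 \left(-5 - 12\right)\right) + 46 = \left(2874 - -51\right) + 46 = \left(2874 + 51\right) + 46 = 2925 + 46 = 2971$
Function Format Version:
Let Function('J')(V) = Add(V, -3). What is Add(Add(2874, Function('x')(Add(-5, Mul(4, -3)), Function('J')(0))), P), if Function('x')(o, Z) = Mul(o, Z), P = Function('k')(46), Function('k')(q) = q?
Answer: 2971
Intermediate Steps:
Function('J')(V) = Add(-3, V)
P = 46
Function('x')(o, Z) = Mul(Z, o)
Add(Add(2874, Function('x')(Add(-5, Mul(4, -3)), Function('J')(0))), P) = Add(Add(2874, Mul(Add(-3, 0), Add(-5, Mul(4, -3)))), 46) = Add(Add(2874, Mul(-3, Add(-5, -12))), 46) = Add(Add(2874, Mul(-3, -17)), 46) = Add(Add(2874, 51), 46) = Add(2925, 46) = 2971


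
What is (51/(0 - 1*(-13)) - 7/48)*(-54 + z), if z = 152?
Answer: 115493/312 ≈ 370.17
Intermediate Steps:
(51/(0 - 1*(-13)) - 7/48)*(-54 + z) = (51/(0 - 1*(-13)) - 7/48)*(-54 + 152) = (51/(0 + 13) - 7*1/48)*98 = (51/13 - 7/48)*98 = (2357/624)*98 = 115493/312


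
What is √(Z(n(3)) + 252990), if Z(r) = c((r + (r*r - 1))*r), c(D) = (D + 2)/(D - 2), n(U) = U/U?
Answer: 7*√5163 ≈ 502.98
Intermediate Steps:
n(U) = 1
c(D) = (2 + D)/(-2 + D)
Z(r) = (2 + r*(-1 + r + r²))/(-2 + r*(-1 + r + r²)) (Z(r) = (2 + (r + (r*r - 1))*r)/(-2 + (r + (r*r - 1))*r) = (2 + (r + (r² - 1))*r)/(-2 + (r + (r² - 1))*r) = (2 + (r + (-1 + r²))*r)/(-2 + (r + (-1 + r²))*r) = (2 + (-1 + r + r²)*r)/(-2 + (-1 + r + r²)*r) = (2 + r*(-1 + r + r²))/(-2 + r*(-1 + r + r²)))
√(Z(n(3)) + 252990) = √((2 + 1*(-1 + 1 + 1²))/(-2 + 1*(-1 + 1 + 1²)) + 252990) = √((2 + 1*(-1 + 1 + 1))/(-2 + 1*(-1 + 1 + 1)) + 252990) = √((2 + 1*1)/(-2 + 1*1) + 252990) = √((2 + 1)/(-2 + 1) + 252990) = √(3/(-1) + 252990) = √(-1*3 + 252990) = √(-3 + 252990) = √252987 = 7*√5163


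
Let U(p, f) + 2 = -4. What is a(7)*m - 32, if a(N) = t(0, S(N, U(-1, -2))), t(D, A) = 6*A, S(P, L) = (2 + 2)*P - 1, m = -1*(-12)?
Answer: 1912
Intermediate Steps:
U(p, f) = -6 (U(p, f) = -2 - 4 = -6)
m = 12
S(P, L) = -1 + 4*P (S(P, L) = 4*P - 1 = -1 + 4*P)
a(N) = -6 + 24*N (a(N) = 6*(-1 + 4*N) = -6 + 24*N)
a(7)*m - 32 = (-6 + 24*7)*12 - 32 = (-6 + 168)*12 - 32 = 162*12 - 32 = 1944 - 32 = 1912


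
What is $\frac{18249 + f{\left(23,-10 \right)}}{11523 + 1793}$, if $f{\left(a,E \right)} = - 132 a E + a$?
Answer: $\frac{12158}{3329} \approx 3.6521$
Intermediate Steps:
$f{\left(a,E \right)} = a - 132 E a$ ($f{\left(a,E \right)} = - 132 E a + a = a - 132 E a$)
$\frac{18249 + f{\left(23,-10 \right)}}{11523 + 1793} = \frac{18249 + 23 \left(1 - -1320\right)}{11523 + 1793} = \frac{18249 + 23 \left(1 + 1320\right)}{13316} = \left(18249 + 23 \cdot 1321\right) \frac{1}{13316} = \left(18249 + 30383\right) \frac{1}{13316} = 48632 \cdot \frac{1}{13316} = \frac{12158}{3329}$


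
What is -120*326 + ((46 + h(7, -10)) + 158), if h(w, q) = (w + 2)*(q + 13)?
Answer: -38889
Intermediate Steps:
h(w, q) = (2 + w)*(13 + q)
-120*326 + ((46 + h(7, -10)) + 158) = -120*326 + ((46 + (26 + 2*(-10) + 13*7 - 10*7)) + 158) = -39120 + ((46 + (26 - 20 + 91 - 70)) + 158) = -39120 + ((46 + 27) + 158) = -39120 + (73 + 158) = -39120 + 231 = -38889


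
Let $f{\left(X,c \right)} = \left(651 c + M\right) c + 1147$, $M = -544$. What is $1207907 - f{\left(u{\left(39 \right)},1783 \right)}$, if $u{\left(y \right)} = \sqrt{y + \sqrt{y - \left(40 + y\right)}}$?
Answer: $-2067410227$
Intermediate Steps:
$u{\left(y \right)} = \sqrt{y + 2 i \sqrt{10}}$ ($u{\left(y \right)} = \sqrt{y + \sqrt{-40}} = \sqrt{y + 2 i \sqrt{10}}$)
$f{\left(X,c \right)} = 1147 + c \left(-544 + 651 c\right)$ ($f{\left(X,c \right)} = \left(651 c - 544\right) c + 1147 = \left(-544 + 651 c\right) c + 1147 = c \left(-544 + 651 c\right) + 1147 = 1147 + c \left(-544 + 651 c\right)$)
$1207907 - f{\left(u{\left(39 \right)},1783 \right)} = 1207907 - \left(1147 - 969952 + 651 \cdot 1783^{2}\right) = 1207907 - \left(1147 - 969952 + 651 \cdot 3179089\right) = 1207907 - \left(1147 - 969952 + 2069586939\right) = 1207907 - 2068618134 = -2067410227$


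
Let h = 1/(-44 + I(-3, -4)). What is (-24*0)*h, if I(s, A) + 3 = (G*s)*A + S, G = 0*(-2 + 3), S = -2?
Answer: 0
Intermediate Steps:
G = 0 (G = 0*1 = 0)
I(s, A) = -5 (I(s, A) = -3 + ((0*s)*A - 2) = -3 + (0*A - 2) = -3 + (0 - 2) = -3 - 2 = -5)
h = -1/49 (h = 1/(-44 - 5) = 1/(-49) = -1/49 ≈ -0.020408)
(-24*0)*h = -24*0*(-1/49) = 0*(-1/49) = 0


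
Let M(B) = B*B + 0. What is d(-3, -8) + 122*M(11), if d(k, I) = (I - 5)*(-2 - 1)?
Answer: 14801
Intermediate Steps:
d(k, I) = 15 - 3*I (d(k, I) = (-5 + I)*(-3) = 15 - 3*I)
M(B) = B**2 (M(B) = B**2 + 0 = B**2)
d(-3, -8) + 122*M(11) = (15 - 3*(-8)) + 122*11**2 = (15 + 24) + 122*121 = 39 + 14762 = 14801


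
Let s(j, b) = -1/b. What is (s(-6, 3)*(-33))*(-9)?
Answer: -99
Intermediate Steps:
(s(-6, 3)*(-33))*(-9) = (-1/3*(-33))*(-9) = (-1*⅓*(-33))*(-9) = -⅓*(-33)*(-9) = 11*(-9) = -99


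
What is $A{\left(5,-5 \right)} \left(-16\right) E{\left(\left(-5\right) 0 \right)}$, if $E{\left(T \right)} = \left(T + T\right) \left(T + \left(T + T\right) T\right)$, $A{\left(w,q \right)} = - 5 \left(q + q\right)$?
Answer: $0$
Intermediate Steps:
$A{\left(w,q \right)} = - 10 q$ ($A{\left(w,q \right)} = - 5 \cdot 2 q = - 10 q$)
$E{\left(T \right)} = 2 T \left(T + 2 T^{2}\right)$ ($E{\left(T \right)} = 2 T \left(T + 2 T T\right) = 2 T \left(T + 2 T^{2}\right)$)
$A{\left(5,-5 \right)} \left(-16\right) E{\left(\left(-5\right) 0 \right)} = \left(-10\right) \left(-5\right) \left(-16\right) \left(\left(-5\right) 0\right)^{2} \left(2 + 4 \left(\left(-5\right) 0\right)\right) = 50 \left(-16\right) 0^{2} \left(2 + 4 \cdot 0\right) = - 800 \cdot 0 \left(2 + 0\right) = - 800 \cdot 0 \cdot 2 = \left(-800\right) 0 = 0$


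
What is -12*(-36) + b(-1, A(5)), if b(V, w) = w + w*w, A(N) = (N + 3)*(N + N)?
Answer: 6912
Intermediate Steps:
A(N) = 2*N*(3 + N) (A(N) = (3 + N)*(2*N) = 2*N*(3 + N))
b(V, w) = w + w**2
-12*(-36) + b(-1, A(5)) = -12*(-36) + (2*5*(3 + 5))*(1 + 2*5*(3 + 5)) = 432 + (2*5*8)*(1 + 2*5*8) = 432 + 80*(1 + 80) = 432 + 80*81 = 432 + 6480 = 6912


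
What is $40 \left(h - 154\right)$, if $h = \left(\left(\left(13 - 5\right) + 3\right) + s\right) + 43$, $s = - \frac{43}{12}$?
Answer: $- \frac{12430}{3} \approx -4143.3$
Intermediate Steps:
$s = - \frac{43}{12}$ ($s = \left(-43\right) \frac{1}{12} = - \frac{43}{12} \approx -3.5833$)
$h = \frac{605}{12}$ ($h = \left(\left(\left(13 - 5\right) + 3\right) - \frac{43}{12}\right) + 43 = \left(\left(8 + 3\right) - \frac{43}{12}\right) + 43 = \left(11 - \frac{43}{12}\right) + 43 = \frac{89}{12} + 43 = \frac{605}{12} \approx 50.417$)
$40 \left(h - 154\right) = 40 \left(\frac{605}{12} - 154\right) = 40 \left(- \frac{1243}{12}\right) = - \frac{12430}{3}$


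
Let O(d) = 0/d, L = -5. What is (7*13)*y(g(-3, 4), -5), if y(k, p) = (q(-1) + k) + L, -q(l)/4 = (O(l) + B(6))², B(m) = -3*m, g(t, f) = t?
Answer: -118664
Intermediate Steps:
O(d) = 0
q(l) = -1296 (q(l) = -4*(0 - 3*6)² = -4*(0 - 18)² = -4*(-18)² = -4*324 = -1296)
y(k, p) = -1301 + k (y(k, p) = (-1296 + k) - 5 = -1301 + k)
(7*13)*y(g(-3, 4), -5) = (7*13)*(-1301 - 3) = 91*(-1304) = -118664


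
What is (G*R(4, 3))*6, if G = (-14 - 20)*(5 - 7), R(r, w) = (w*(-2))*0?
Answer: 0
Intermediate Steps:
R(r, w) = 0 (R(r, w) = -2*w*0 = 0)
G = 68 (G = -34*(-2) = 68)
(G*R(4, 3))*6 = (68*0)*6 = 0*6 = 0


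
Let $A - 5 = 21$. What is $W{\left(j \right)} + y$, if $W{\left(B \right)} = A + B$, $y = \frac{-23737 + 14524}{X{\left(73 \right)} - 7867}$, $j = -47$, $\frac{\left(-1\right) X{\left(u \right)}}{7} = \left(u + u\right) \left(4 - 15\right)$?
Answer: $- \frac{26696}{1125} \approx -23.73$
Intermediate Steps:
$A = 26$ ($A = 5 + 21 = 26$)
$X{\left(u \right)} = 154 u$ ($X{\left(u \right)} = - 7 \left(u + u\right) \left(4 - 15\right) = - 7 \cdot 2 u \left(-11\right) = - 7 \left(- 22 u\right) = 154 u$)
$y = - \frac{3071}{1125}$ ($y = \frac{-23737 + 14524}{154 \cdot 73 - 7867} = - \frac{9213}{11242 - 7867} = - \frac{9213}{3375} = \left(-9213\right) \frac{1}{3375} = - \frac{3071}{1125} \approx -2.7298$)
$W{\left(B \right)} = 26 + B$
$W{\left(j \right)} + y = \left(26 - 47\right) - \frac{3071}{1125} = -21 - \frac{3071}{1125} = - \frac{26696}{1125}$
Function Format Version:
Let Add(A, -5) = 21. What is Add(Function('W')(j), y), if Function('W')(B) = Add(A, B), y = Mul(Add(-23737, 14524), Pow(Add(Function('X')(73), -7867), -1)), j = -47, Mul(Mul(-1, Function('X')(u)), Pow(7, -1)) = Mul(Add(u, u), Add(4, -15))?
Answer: Rational(-26696, 1125) ≈ -23.730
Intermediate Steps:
A = 26 (A = Add(5, 21) = 26)
Function('X')(u) = Mul(154, u) (Function('X')(u) = Mul(-7, Mul(Add(u, u), Add(4, -15))) = Mul(-7, Mul(Mul(2, u), -11)) = Mul(-7, Mul(-22, u)) = Mul(154, u))
y = Rational(-3071, 1125) (y = Mul(Add(-23737, 14524), Pow(Add(Mul(154, 73), -7867), -1)) = Mul(-9213, Pow(Add(11242, -7867), -1)) = Mul(-9213, Pow(3375, -1)) = Mul(-9213, Rational(1, 3375)) = Rational(-3071, 1125) ≈ -2.7298)
Function('W')(B) = Add(26, B)
Add(Function('W')(j), y) = Add(Add(26, -47), Rational(-3071, 1125)) = Add(-21, Rational(-3071, 1125)) = Rational(-26696, 1125)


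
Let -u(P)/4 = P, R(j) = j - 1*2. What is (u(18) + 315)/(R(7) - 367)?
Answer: -243/362 ≈ -0.67127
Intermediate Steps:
R(j) = -2 + j (R(j) = j - 2 = -2 + j)
u(P) = -4*P
(u(18) + 315)/(R(7) - 367) = (-4*18 + 315)/((-2 + 7) - 367) = (-72 + 315)/(5 - 367) = 243/(-362) = 243*(-1/362) = -243/362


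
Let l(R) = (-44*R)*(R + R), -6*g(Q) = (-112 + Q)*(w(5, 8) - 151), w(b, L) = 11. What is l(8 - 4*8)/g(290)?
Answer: -38016/3115 ≈ -12.204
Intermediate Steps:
g(Q) = -7840/3 + 70*Q/3 (g(Q) = -(-112 + Q)*(11 - 151)/6 = -(-112 + Q)*(-140)/6 = -(15680 - 140*Q)/6 = -7840/3 + 70*Q/3)
l(R) = -88*R² (l(R) = (-44*R)*(2*R) = -88*R²)
l(8 - 4*8)/g(290) = (-88*(8 - 4*8)²)/(-7840/3 + (70/3)*290) = (-88*(8 - 32)²)/(-7840/3 + 20300/3) = (-88*(-24)²)/(12460/3) = -88*576*(3/12460) = -50688*3/12460 = -38016/3115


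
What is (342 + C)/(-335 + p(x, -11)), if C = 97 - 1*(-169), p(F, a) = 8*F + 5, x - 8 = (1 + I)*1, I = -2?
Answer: -304/137 ≈ -2.2190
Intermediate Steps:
x = 7 (x = 8 + (1 - 2)*1 = 8 - 1*1 = 8 - 1 = 7)
p(F, a) = 5 + 8*F
C = 266 (C = 97 + 169 = 266)
(342 + C)/(-335 + p(x, -11)) = (342 + 266)/(-335 + (5 + 8*7)) = 608/(-335 + (5 + 56)) = 608/(-335 + 61) = 608/(-274) = 608*(-1/274) = -304/137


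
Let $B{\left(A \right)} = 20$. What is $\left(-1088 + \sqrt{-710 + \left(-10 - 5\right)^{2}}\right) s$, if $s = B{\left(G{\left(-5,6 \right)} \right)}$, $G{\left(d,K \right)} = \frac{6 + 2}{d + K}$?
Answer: $-21760 + 20 i \sqrt{485} \approx -21760.0 + 440.45 i$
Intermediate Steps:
$G{\left(d,K \right)} = \frac{8}{K + d}$
$s = 20$
$\left(-1088 + \sqrt{-710 + \left(-10 - 5\right)^{2}}\right) s = \left(-1088 + \sqrt{-710 + \left(-10 - 5\right)^{2}}\right) 20 = \left(-1088 + \sqrt{-710 + \left(-15\right)^{2}}\right) 20 = \left(-1088 + \sqrt{-710 + 225}\right) 20 = \left(-1088 + \sqrt{-485}\right) 20 = \left(-1088 + i \sqrt{485}\right) 20 = -21760 + 20 i \sqrt{485}$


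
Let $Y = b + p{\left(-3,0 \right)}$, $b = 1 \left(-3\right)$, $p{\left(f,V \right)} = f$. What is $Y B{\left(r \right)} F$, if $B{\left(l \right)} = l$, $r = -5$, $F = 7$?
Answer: $210$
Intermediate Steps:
$b = -3$
$Y = -6$ ($Y = -3 - 3 = -6$)
$Y B{\left(r \right)} F = \left(-6\right) \left(-5\right) 7 = 30 \cdot 7 = 210$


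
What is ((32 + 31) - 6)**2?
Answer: 3249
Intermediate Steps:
((32 + 31) - 6)**2 = (63 - 6)**2 = 57**2 = 3249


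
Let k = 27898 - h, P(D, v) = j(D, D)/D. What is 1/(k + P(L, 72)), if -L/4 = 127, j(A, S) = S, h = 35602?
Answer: -1/7703 ≈ -0.00012982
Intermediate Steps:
L = -508 (L = -4*127 = -508)
P(D, v) = 1 (P(D, v) = D/D = 1)
k = -7704 (k = 27898 - 1*35602 = 27898 - 35602 = -7704)
1/(k + P(L, 72)) = 1/(-7704 + 1) = 1/(-7703) = -1/7703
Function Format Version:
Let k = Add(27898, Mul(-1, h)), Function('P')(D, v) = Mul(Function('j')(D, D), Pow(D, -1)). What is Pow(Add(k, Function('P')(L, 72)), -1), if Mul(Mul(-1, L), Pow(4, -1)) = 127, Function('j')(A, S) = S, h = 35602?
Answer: Rational(-1, 7703) ≈ -0.00012982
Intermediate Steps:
L = -508 (L = Mul(-4, 127) = -508)
Function('P')(D, v) = 1 (Function('P')(D, v) = Mul(D, Pow(D, -1)) = 1)
k = -7704 (k = Add(27898, Mul(-1, 35602)) = Add(27898, -35602) = -7704)
Pow(Add(k, Function('P')(L, 72)), -1) = Pow(Add(-7704, 1), -1) = Pow(-7703, -1) = Rational(-1, 7703)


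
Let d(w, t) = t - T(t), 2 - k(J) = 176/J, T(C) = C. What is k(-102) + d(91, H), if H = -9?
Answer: 190/51 ≈ 3.7255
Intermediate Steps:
k(J) = 2 - 176/J
d(w, t) = 0 (d(w, t) = t - t = 0)
k(-102) + d(91, H) = (2 - 176/(-102)) + 0 = (2 - 176*(-1/102)) + 0 = (2 + 88/51) + 0 = 190/51 + 0 = 190/51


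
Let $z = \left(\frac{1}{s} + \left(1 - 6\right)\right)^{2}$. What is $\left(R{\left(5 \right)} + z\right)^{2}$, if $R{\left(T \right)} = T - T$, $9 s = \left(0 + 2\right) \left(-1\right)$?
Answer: $\frac{130321}{16} \approx 8145.1$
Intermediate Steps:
$s = - \frac{2}{9}$ ($s = \frac{\left(0 + 2\right) \left(-1\right)}{9} = \frac{2 \left(-1\right)}{9} = \frac{1}{9} \left(-2\right) = - \frac{2}{9} \approx -0.22222$)
$R{\left(T \right)} = 0$
$z = \frac{361}{4}$ ($z = \left(\frac{1}{- \frac{2}{9}} + \left(1 - 6\right)\right)^{2} = \left(- \frac{9}{2} + \left(1 - 6\right)\right)^{2} = \left(- \frac{9}{2} - 5\right)^{2} = \left(- \frac{19}{2}\right)^{2} = \frac{361}{4} \approx 90.25$)
$\left(R{\left(5 \right)} + z\right)^{2} = \left(0 + \frac{361}{4}\right)^{2} = \left(\frac{361}{4}\right)^{2} = \frac{130321}{16}$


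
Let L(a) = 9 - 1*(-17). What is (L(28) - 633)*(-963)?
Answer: 584541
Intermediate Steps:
L(a) = 26 (L(a) = 9 + 17 = 26)
(L(28) - 633)*(-963) = (26 - 633)*(-963) = -607*(-963) = 584541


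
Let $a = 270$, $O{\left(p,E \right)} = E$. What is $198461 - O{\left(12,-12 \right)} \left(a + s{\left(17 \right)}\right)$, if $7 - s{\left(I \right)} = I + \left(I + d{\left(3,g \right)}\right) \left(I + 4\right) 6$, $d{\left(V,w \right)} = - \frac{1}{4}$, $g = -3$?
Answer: $176255$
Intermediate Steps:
$d{\left(V,w \right)} = - \frac{1}{4}$ ($d{\left(V,w \right)} = \left(-1\right) \frac{1}{4} = - \frac{1}{4}$)
$s{\left(I \right)} = 7 - I - 6 \left(4 + I\right) \left(- \frac{1}{4} + I\right)$ ($s{\left(I \right)} = 7 - \left(I + \left(I - \frac{1}{4}\right) \left(I + 4\right) 6\right) = 7 - \left(I + \left(- \frac{1}{4} + I\right) \left(4 + I\right) 6\right) = 7 - \left(I + \left(4 + I\right) \left(- \frac{1}{4} + I\right) 6\right) = 7 - \left(I + 6 \left(4 + I\right) \left(- \frac{1}{4} + I\right)\right) = 7 - I - 6 \left(4 + I\right) \left(- \frac{1}{4} + I\right)$)
$198461 - O{\left(12,-12 \right)} \left(a + s{\left(17 \right)}\right) = 198461 - - 12 \left(270 - \left(\frac{773}{2} + 1734\right)\right) = 198461 - - 12 \left(270 - \frac{4241}{2}\right) = 198461 - \left(-12\right) \left(- \frac{3701}{2}\right) = 198461 - 22206 = 176255$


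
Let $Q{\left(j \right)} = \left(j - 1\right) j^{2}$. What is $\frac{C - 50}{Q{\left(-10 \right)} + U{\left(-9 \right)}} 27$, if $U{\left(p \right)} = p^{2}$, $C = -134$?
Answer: $\frac{4968}{1019} \approx 4.8754$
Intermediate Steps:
$Q{\left(j \right)} = j^{2} \left(-1 + j\right)$ ($Q{\left(j \right)} = \left(-1 + j\right) j^{2} = j^{2} \left(-1 + j\right)$)
$\frac{C - 50}{Q{\left(-10 \right)} + U{\left(-9 \right)}} 27 = \frac{-134 - 50}{\left(-10\right)^{2} \left(-1 - 10\right) + \left(-9\right)^{2}} \cdot 27 = - \frac{184}{100 \left(-11\right) + 81} \cdot 27 = - \frac{184}{-1100 + 81} \cdot 27 = - \frac{184}{-1019} \cdot 27 = \left(-184\right) \left(- \frac{1}{1019}\right) 27 = \frac{184}{1019} \cdot 27 = \frac{4968}{1019}$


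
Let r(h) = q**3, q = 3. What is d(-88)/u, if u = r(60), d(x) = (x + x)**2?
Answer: 30976/27 ≈ 1147.3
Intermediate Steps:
d(x) = 4*x**2 (d(x) = (2*x)**2 = 4*x**2)
r(h) = 27 (r(h) = 3**3 = 27)
u = 27
d(-88)/u = (4*(-88)**2)/27 = (4*7744)*(1/27) = 30976*(1/27) = 30976/27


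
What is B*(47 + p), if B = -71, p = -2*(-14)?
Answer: -5325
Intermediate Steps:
p = 28
B*(47 + p) = -71*(47 + 28) = -71*75 = -5325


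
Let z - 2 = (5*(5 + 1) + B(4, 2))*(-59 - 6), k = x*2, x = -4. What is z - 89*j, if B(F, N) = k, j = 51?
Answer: -5967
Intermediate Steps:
k = -8 (k = -4*2 = -8)
B(F, N) = -8
z = -1428 (z = 2 + (5*(5 + 1) - 8)*(-59 - 6) = 2 + (5*6 - 8)*(-65) = 2 + (30 - 8)*(-65) = 2 + 22*(-65) = 2 - 1430 = -1428)
z - 89*j = -1428 - 89*51 = -1428 - 4539 = -5967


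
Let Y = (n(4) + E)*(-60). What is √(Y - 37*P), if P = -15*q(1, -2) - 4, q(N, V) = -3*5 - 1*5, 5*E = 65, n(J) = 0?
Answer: 2*I*√2933 ≈ 108.31*I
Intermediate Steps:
E = 13 (E = (⅕)*65 = 13)
q(N, V) = -20 (q(N, V) = -15 - 5 = -20)
P = 296 (P = -15*(-20) - 4 = 300 - 4 = 296)
Y = -780 (Y = (0 + 13)*(-60) = 13*(-60) = -780)
√(Y - 37*P) = √(-780 - 37*296) = √(-780 - 10952) = √(-11732) = 2*I*√2933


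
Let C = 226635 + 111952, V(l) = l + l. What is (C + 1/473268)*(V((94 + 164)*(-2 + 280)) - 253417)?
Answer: -17621695640708173/473268 ≈ -3.7234e+10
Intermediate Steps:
V(l) = 2*l
C = 338587
(C + 1/473268)*(V((94 + 164)*(-2 + 280)) - 253417) = (338587 + 1/473268)*(2*((94 + 164)*(-2 + 280)) - 253417) = (338587 + 1/473268)*(2*(258*278) - 253417) = 160242392317*(2*71724 - 253417)/473268 = 160242392317*(143448 - 253417)/473268 = (160242392317/473268)*(-109969) = -17621695640708173/473268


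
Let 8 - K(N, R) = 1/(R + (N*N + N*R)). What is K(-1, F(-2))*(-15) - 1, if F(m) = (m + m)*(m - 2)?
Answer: -106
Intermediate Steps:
F(m) = 2*m*(-2 + m) (F(m) = (2*m)*(-2 + m) = 2*m*(-2 + m))
K(N, R) = 8 - 1/(R + N² + N*R) (K(N, R) = 8 - 1/(R + (N*N + N*R)) = 8 - 1/(R + (N² + N*R)) = 8 - 1/(R + N² + N*R))
K(-1, F(-2))*(-15) - 1 = ((-1 + 8*(2*(-2)*(-2 - 2)) + 8*(-1)² + 8*(-1)*(2*(-2)*(-2 - 2)))/(2*(-2)*(-2 - 2) + (-1)² - 2*(-2)*(-2 - 2)))*(-15) - 1 = ((-1 + 8*(2*(-2)*(-4)) + 8*1 + 8*(-1)*(2*(-2)*(-4)))/(2*(-2)*(-4) + 1 - 2*(-2)*(-4)))*(-15) - 1 = ((-1 + 8*16 + 8 + 8*(-1)*16)/(16 + 1 - 1*16))*(-15) - 1 = ((-1 + 128 + 8 - 128)/(16 + 1 - 16))*(-15) - 1 = (7/1)*(-15) - 1 = (1*7)*(-15) - 1 = 7*(-15) - 1 = -105 - 1 = -106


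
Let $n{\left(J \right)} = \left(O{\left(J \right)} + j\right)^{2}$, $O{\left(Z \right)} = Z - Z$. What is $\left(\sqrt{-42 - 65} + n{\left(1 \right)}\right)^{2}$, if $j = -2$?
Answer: $\left(4 + i \sqrt{107}\right)^{2} \approx -91.0 + 82.753 i$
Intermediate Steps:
$O{\left(Z \right)} = 0$
$n{\left(J \right)} = 4$ ($n{\left(J \right)} = \left(0 - 2\right)^{2} = \left(-2\right)^{2} = 4$)
$\left(\sqrt{-42 - 65} + n{\left(1 \right)}\right)^{2} = \left(\sqrt{-42 - 65} + 4\right)^{2} = \left(\sqrt{-107} + 4\right)^{2} = \left(i \sqrt{107} + 4\right)^{2} = \left(4 + i \sqrt{107}\right)^{2}$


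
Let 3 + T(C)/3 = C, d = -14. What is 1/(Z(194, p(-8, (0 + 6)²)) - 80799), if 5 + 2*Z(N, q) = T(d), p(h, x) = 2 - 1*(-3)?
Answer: -1/80827 ≈ -1.2372e-5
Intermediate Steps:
T(C) = -9 + 3*C
p(h, x) = 5 (p(h, x) = 2 + 3 = 5)
Z(N, q) = -28 (Z(N, q) = -5/2 + (-9 + 3*(-14))/2 = -5/2 + (-9 - 42)/2 = -5/2 + (½)*(-51) = -5/2 - 51/2 = -28)
1/(Z(194, p(-8, (0 + 6)²)) - 80799) = 1/(-28 - 80799) = 1/(-80827) = -1/80827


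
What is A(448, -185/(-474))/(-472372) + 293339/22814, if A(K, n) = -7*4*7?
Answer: 34642400413/2694173702 ≈ 12.858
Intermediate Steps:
A(K, n) = -196 (A(K, n) = -28*7 = -196)
A(448, -185/(-474))/(-472372) + 293339/22814 = -196/(-472372) + 293339/22814 = -196*(-1/472372) + 293339*(1/22814) = 49/118093 + 293339/22814 = 34642400413/2694173702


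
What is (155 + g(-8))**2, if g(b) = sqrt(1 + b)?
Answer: (155 + I*sqrt(7))**2 ≈ 24018.0 + 820.18*I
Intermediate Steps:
(155 + g(-8))**2 = (155 + sqrt(1 - 8))**2 = (155 + sqrt(-7))**2 = (155 + I*sqrt(7))**2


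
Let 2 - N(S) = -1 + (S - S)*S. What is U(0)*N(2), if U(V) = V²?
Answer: 0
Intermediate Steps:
N(S) = 3 (N(S) = 2 - (-1 + (S - S)*S) = 2 - (-1 + 0*S) = 2 - (-1 + 0) = 2 - 1*(-1) = 2 + 1 = 3)
U(0)*N(2) = 0²*3 = 0*3 = 0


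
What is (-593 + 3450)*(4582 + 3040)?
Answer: 21776054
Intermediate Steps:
(-593 + 3450)*(4582 + 3040) = 2857*7622 = 21776054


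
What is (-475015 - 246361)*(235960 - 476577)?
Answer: 173575328992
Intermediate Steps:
(-475015 - 246361)*(235960 - 476577) = -721376*(-240617) = 173575328992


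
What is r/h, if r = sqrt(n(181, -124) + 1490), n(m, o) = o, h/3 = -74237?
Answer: -sqrt(1366)/222711 ≈ -0.00016595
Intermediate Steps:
h = -222711 (h = 3*(-74237) = -222711)
r = sqrt(1366) (r = sqrt(-124 + 1490) = sqrt(1366) ≈ 36.959)
r/h = sqrt(1366)/(-222711) = sqrt(1366)*(-1/222711) = -sqrt(1366)/222711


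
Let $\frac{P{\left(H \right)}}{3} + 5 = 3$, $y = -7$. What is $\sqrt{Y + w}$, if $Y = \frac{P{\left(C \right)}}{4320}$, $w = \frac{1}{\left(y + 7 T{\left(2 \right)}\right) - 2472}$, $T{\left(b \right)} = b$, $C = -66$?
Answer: $\frac{7 i \sqrt{32045}}{29580} \approx 0.042362 i$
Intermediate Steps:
$P{\left(H \right)} = -6$ ($P{\left(H \right)} = -15 + 3 \cdot 3 = -15 + 9 = -6$)
$w = - \frac{1}{2465}$ ($w = \frac{1}{\left(-7 + 7 \cdot 2\right) - 2472} = \frac{1}{\left(-7 + 14\right) - 2472} = \frac{1}{7 - 2472} = \frac{1}{-2465} = - \frac{1}{2465} \approx -0.00040568$)
$Y = - \frac{1}{720}$ ($Y = - \frac{6}{4320} = \left(-6\right) \frac{1}{4320} = - \frac{1}{720} \approx -0.0013889$)
$\sqrt{Y + w} = \sqrt{- \frac{1}{720} - \frac{1}{2465}} = \sqrt{- \frac{637}{354960}} = \frac{7 i \sqrt{32045}}{29580}$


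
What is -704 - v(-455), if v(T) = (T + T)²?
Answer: -828804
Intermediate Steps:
v(T) = 4*T² (v(T) = (2*T)² = 4*T²)
-704 - v(-455) = -704 - 4*(-455)² = -704 - 4*207025 = -704 - 1*828100 = -704 - 828100 = -828804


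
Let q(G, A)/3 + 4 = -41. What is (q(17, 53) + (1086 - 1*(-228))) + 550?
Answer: 1729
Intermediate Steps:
q(G, A) = -135 (q(G, A) = -12 + 3*(-41) = -12 - 123 = -135)
(q(17, 53) + (1086 - 1*(-228))) + 550 = (-135 + (1086 - 1*(-228))) + 550 = (-135 + (1086 + 228)) + 550 = (-135 + 1314) + 550 = 1179 + 550 = 1729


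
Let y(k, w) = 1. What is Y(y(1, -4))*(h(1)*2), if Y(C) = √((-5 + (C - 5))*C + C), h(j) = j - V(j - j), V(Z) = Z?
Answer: 4*I*√2 ≈ 5.6569*I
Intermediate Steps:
h(j) = j (h(j) = j - (j - j) = j - 1*0 = j + 0 = j)
Y(C) = √(C + C*(-10 + C)) (Y(C) = √((-5 + (-5 + C))*C + C) = √((-10 + C)*C + C) = √(C*(-10 + C) + C) = √(C + C*(-10 + C)))
Y(y(1, -4))*(h(1)*2) = √(1*(-9 + 1))*(1*2) = √(1*(-8))*2 = √(-8)*2 = (2*I*√2)*2 = 4*I*√2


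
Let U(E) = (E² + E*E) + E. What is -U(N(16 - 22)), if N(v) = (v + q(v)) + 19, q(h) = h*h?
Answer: -4851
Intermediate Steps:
q(h) = h²
N(v) = 19 + v + v² (N(v) = (v + v²) + 19 = 19 + v + v²)
U(E) = E + 2*E² (U(E) = (E² + E²) + E = 2*E² + E = E + 2*E²)
-U(N(16 - 22)) = -(19 + (16 - 22) + (16 - 22)²)*(1 + 2*(19 + (16 - 22) + (16 - 22)²)) = -(19 - 6 + (-6)²)*(1 + 2*(19 - 6 + (-6)²)) = -(19 - 6 + 36)*(1 + 2*(19 - 6 + 36)) = -49*(1 + 2*49) = -49*(1 + 98) = -49*99 = -1*4851 = -4851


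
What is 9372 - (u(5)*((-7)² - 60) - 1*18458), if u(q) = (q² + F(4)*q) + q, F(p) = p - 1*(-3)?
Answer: 28545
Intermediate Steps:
F(p) = 3 + p (F(p) = p + 3 = 3 + p)
u(q) = q² + 8*q (u(q) = (q² + (3 + 4)*q) + q = (q² + 7*q) + q = q² + 8*q)
9372 - (u(5)*((-7)² - 60) - 1*18458) = 9372 - ((5*(8 + 5))*((-7)² - 60) - 1*18458) = 9372 - ((5*13)*(49 - 60) - 18458) = 9372 - (65*(-11) - 18458) = 9372 - (-715 - 18458) = 9372 - 1*(-19173) = 9372 + 19173 = 28545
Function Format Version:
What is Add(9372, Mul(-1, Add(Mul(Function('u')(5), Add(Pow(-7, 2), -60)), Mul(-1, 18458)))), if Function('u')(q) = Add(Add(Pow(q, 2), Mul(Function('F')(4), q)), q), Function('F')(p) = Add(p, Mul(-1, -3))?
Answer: 28545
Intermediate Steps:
Function('F')(p) = Add(3, p) (Function('F')(p) = Add(p, 3) = Add(3, p))
Function('u')(q) = Add(Pow(q, 2), Mul(8, q)) (Function('u')(q) = Add(Add(Pow(q, 2), Mul(Add(3, 4), q)), q) = Add(Add(Pow(q, 2), Mul(7, q)), q) = Add(Pow(q, 2), Mul(8, q)))
Add(9372, Mul(-1, Add(Mul(Function('u')(5), Add(Pow(-7, 2), -60)), Mul(-1, 18458)))) = Add(9372, Mul(-1, Add(Mul(Mul(5, Add(8, 5)), Add(Pow(-7, 2), -60)), Mul(-1, 18458)))) = Add(9372, Mul(-1, Add(Mul(Mul(5, 13), Add(49, -60)), -18458))) = Add(9372, Mul(-1, Add(Mul(65, -11), -18458))) = Add(9372, Mul(-1, Add(-715, -18458))) = Add(9372, Mul(-1, -19173)) = Add(9372, 19173) = 28545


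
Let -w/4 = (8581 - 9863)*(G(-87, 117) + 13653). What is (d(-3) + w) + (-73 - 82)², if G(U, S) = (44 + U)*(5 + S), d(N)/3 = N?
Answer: 43135112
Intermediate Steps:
d(N) = 3*N
G(U, S) = (5 + S)*(44 + U)
w = 43111096 (w = -4*(8581 - 9863)*((220 + 5*(-87) + 44*117 + 117*(-87)) + 13653) = -(-5128)*((220 - 435 + 5148 - 10179) + 13653) = -(-5128)*(-5246 + 13653) = -(-5128)*8407 = -4*(-10777774) = 43111096)
(d(-3) + w) + (-73 - 82)² = (3*(-3) + 43111096) + (-73 - 82)² = (-9 + 43111096) + (-155)² = 43111087 + 24025 = 43135112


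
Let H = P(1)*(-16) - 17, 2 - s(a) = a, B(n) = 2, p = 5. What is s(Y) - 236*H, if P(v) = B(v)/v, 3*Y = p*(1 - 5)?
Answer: 34718/3 ≈ 11573.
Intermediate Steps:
Y = -20/3 (Y = (5*(1 - 5))/3 = (5*(-4))/3 = (⅓)*(-20) = -20/3 ≈ -6.6667)
s(a) = 2 - a
P(v) = 2/v
H = -49 (H = (2/1)*(-16) - 17 = (2*1)*(-16) - 17 = 2*(-16) - 17 = -32 - 17 = -49)
s(Y) - 236*H = (2 - 1*(-20/3)) - 236*(-49) = (2 + 20/3) + 11564 = 26/3 + 11564 = 34718/3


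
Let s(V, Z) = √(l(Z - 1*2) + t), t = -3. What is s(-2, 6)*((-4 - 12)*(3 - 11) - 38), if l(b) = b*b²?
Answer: 90*√61 ≈ 702.92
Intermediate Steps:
l(b) = b³
s(V, Z) = √(-3 + (-2 + Z)³) (s(V, Z) = √((Z - 1*2)³ - 3) = √((Z - 2)³ - 3) = √((-2 + Z)³ - 3) = √(-3 + (-2 + Z)³))
s(-2, 6)*((-4 - 12)*(3 - 11) - 38) = √(-3 + (-2 + 6)³)*((-4 - 12)*(3 - 11) - 38) = √(-3 + 4³)*(-16*(-8) - 38) = √(-3 + 64)*(128 - 38) = √61*90 = 90*√61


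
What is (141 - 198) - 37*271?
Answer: -10084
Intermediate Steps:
(141 - 198) - 37*271 = -57 - 10027 = -10084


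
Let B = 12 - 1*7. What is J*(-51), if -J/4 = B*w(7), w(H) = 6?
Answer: 6120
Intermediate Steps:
B = 5 (B = 12 - 7 = 5)
J = -120 (J = -20*6 = -4*30 = -120)
J*(-51) = -120*(-51) = 6120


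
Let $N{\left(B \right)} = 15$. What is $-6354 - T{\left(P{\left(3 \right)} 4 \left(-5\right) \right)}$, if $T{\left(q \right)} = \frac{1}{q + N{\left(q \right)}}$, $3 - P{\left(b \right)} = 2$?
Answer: $- \frac{31769}{5} \approx -6353.8$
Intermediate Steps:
$P{\left(b \right)} = 1$ ($P{\left(b \right)} = 3 - 2 = 1$)
$T{\left(q \right)} = \frac{1}{15 + q}$ ($T{\left(q \right)} = \frac{1}{q + 15} = \frac{1}{15 + q}$)
$-6354 - T{\left(P{\left(3 \right)} 4 \left(-5\right) \right)} = -6354 - \frac{1}{15 + 1 \cdot 4 \left(-5\right)} = -6354 - \frac{1}{15 + 4 \left(-5\right)} = -6354 - \frac{1}{15 - 20} = -6354 - \frac{1}{-5} = -6354 - - \frac{1}{5} = -6354 + \frac{1}{5} = - \frac{31769}{5}$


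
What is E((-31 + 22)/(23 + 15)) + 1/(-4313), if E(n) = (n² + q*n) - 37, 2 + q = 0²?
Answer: -11954577/327788 ≈ -36.470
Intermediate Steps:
q = -2 (q = -2 + 0² = -2 + 0 = -2)
E(n) = -37 + n² - 2*n (E(n) = (n² - 2*n) - 37 = -37 + n² - 2*n)
E((-31 + 22)/(23 + 15)) + 1/(-4313) = (-37 + ((-31 + 22)/(23 + 15))² - 2*(-31 + 22)/(23 + 15)) + 1/(-4313) = (-37 + (-9/38)² - (-18)/38) - 1/4313 = (-37 + (-9*1/38)² - (-18)/38) - 1/4313 = (-37 + (-9/38)² - 2*(-9/38)) - 1/4313 = (-37 + 81/1444 + 9/19) - 1/4313 = -52663/1444 - 1/4313 = -11954577/327788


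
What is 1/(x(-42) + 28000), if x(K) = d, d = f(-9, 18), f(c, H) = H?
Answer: 1/28018 ≈ 3.5691e-5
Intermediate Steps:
d = 18
x(K) = 18
1/(x(-42) + 28000) = 1/(18 + 28000) = 1/28018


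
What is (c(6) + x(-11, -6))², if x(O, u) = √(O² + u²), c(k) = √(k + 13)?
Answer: 176 + 2*√2983 ≈ 285.23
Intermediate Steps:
c(k) = √(13 + k)
(c(6) + x(-11, -6))² = (√(13 + 6) + √((-11)² + (-6)²))² = (√19 + √(121 + 36))² = (√19 + √157)²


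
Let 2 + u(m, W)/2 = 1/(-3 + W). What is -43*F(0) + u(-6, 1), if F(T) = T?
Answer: -5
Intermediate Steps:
u(m, W) = -4 + 2/(-3 + W)
-43*F(0) + u(-6, 1) = -43*0 + 2*(7 - 2*1)/(-3 + 1) = 0 + 2*(7 - 2)/(-2) = 0 + 2*(-½)*5 = 0 - 5 = -5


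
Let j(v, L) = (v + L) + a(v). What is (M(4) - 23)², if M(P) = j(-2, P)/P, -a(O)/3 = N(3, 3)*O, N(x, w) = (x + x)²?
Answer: 3969/4 ≈ 992.25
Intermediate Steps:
N(x, w) = 4*x² (N(x, w) = (2*x)² = 4*x²)
a(O) = -108*O (a(O) = -3*4*3²*O = -3*4*9*O = -108*O)
j(v, L) = L - 107*v (j(v, L) = (v + L) - 108*v = (L + v) - 108*v = L - 107*v)
M(P) = (214 + P)/P (M(P) = (P - 107*(-2))/P = (P + 214)/P = (214 + P)/P)
(M(4) - 23)² = ((214 + 4)/4 - 23)² = ((¼)*218 - 23)² = (109/2 - 23)² = (63/2)² = 3969/4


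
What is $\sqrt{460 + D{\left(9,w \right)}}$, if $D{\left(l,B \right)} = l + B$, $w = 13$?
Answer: $\sqrt{482} \approx 21.954$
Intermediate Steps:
$D{\left(l,B \right)} = B + l$
$\sqrt{460 + D{\left(9,w \right)}} = \sqrt{460 + \left(13 + 9\right)} = \sqrt{460 + 22} = \sqrt{482}$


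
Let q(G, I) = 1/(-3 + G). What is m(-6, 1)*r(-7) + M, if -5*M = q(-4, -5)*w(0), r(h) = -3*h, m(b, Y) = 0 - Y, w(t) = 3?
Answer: -732/35 ≈ -20.914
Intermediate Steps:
m(b, Y) = -Y
M = 3/35 (M = -3/(5*(-3 - 4)) = -3/(5*(-7)) = -(-1)*3/35 = -1/5*(-3/7) = 3/35 ≈ 0.085714)
m(-6, 1)*r(-7) + M = (-1*1)*(-3*(-7)) + 3/35 = -1*21 + 3/35 = -21 + 3/35 = -732/35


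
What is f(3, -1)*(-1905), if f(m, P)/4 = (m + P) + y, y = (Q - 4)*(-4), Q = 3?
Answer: -45720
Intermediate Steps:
y = 4 (y = (3 - 4)*(-4) = -1*(-4) = 4)
f(m, P) = 16 + 4*P + 4*m (f(m, P) = 4*((m + P) + 4) = 4*((P + m) + 4) = 4*(4 + P + m) = 16 + 4*P + 4*m)
f(3, -1)*(-1905) = (16 + 4*(-1) + 4*3)*(-1905) = (16 - 4 + 12)*(-1905) = 24*(-1905) = -45720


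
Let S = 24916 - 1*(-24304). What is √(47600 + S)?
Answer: 2*√24205 ≈ 311.16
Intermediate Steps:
S = 49220 (S = 24916 + 24304 = 49220)
√(47600 + S) = √(47600 + 49220) = √96820 = 2*√24205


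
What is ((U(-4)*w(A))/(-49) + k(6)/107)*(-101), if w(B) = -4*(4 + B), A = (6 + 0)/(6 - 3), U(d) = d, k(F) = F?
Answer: 1007778/5243 ≈ 192.21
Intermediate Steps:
A = 2 (A = 6/3 = 6*(1/3) = 2)
w(B) = -16 - 4*B
((U(-4)*w(A))/(-49) + k(6)/107)*(-101) = (-4*(-16 - 4*2)/(-49) + 6/107)*(-101) = (-4*(-16 - 8)*(-1/49) + 6*(1/107))*(-101) = (-4*(-24)*(-1/49) + 6/107)*(-101) = (96*(-1/49) + 6/107)*(-101) = (-96/49 + 6/107)*(-101) = -9978/5243*(-101) = 1007778/5243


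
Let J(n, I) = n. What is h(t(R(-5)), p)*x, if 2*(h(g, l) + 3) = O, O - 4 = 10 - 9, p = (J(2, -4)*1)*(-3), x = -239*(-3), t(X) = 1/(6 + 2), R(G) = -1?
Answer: -717/2 ≈ -358.50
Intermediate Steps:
t(X) = ⅛ (t(X) = 1/8 = ⅛)
x = 717
p = -6 (p = (2*1)*(-3) = 2*(-3) = -6)
O = 5 (O = 4 + (10 - 9) = 4 + 1 = 5)
h(g, l) = -½ (h(g, l) = -3 + (½)*5 = -3 + 5/2 = -½)
h(t(R(-5)), p)*x = -½*717 = -717/2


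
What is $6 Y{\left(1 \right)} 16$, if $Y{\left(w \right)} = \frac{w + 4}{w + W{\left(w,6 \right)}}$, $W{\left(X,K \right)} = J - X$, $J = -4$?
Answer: $-120$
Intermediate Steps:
$W{\left(X,K \right)} = -4 - X$
$Y{\left(w \right)} = -1 - \frac{w}{4}$ ($Y{\left(w \right)} = \frac{w + 4}{w - \left(4 + w\right)} = \frac{4 + w}{-4} = \left(4 + w\right) \left(- \frac{1}{4}\right) = -1 - \frac{w}{4}$)
$6 Y{\left(1 \right)} 16 = 6 \left(-1 - \frac{1}{4}\right) 16 = 6 \left(- \frac{5}{4}\right) 16 = \left(- \frac{15}{2}\right) 16 = -120$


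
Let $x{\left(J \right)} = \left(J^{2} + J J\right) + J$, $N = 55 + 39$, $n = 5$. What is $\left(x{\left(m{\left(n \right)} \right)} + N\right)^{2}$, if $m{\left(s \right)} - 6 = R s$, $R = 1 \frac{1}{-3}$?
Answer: $\frac{1495729}{81} \approx 18466.0$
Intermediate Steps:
$R = - \frac{1}{3}$ ($R = 1 \left(- \frac{1}{3}\right) = - \frac{1}{3} \approx -0.33333$)
$m{\left(s \right)} = 6 - \frac{s}{3}$
$N = 94$
$x{\left(J \right)} = J + 2 J^{2}$ ($x{\left(J \right)} = \left(J^{2} + J^{2}\right) + J = 2 J^{2} + J = J + 2 J^{2}$)
$\left(x{\left(m{\left(n \right)} \right)} + N\right)^{2} = \left(\left(6 - \frac{5}{3}\right) \left(1 + 2 \left(6 - \frac{5}{3}\right)\right) + 94\right)^{2} = \left(\frac{13 \left(1 + 2 \cdot \frac{13}{3}\right)}{3} + 94\right)^{2} = \left(\frac{13 \left(1 + \frac{26}{3}\right)}{3} + 94\right)^{2} = \left(\frac{13}{3} \cdot \frac{29}{3} + 94\right)^{2} = \left(\frac{377}{9} + 94\right)^{2} = \left(\frac{1223}{9}\right)^{2} = \frac{1495729}{81}$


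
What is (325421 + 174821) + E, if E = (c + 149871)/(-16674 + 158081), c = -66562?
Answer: 70737803803/141407 ≈ 5.0024e+5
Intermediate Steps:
E = 83309/141407 (E = (-66562 + 149871)/(-16674 + 158081) = 83309/141407 ≈ 0.58914)
(325421 + 174821) + E = (325421 + 174821) + 83309/141407 = 500242 + 83309/141407 = 70737803803/141407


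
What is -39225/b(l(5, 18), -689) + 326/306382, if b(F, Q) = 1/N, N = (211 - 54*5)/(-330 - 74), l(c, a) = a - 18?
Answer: -354526035673/61889164 ≈ -5728.4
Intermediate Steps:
l(c, a) = -18 + a
N = 59/404 (N = (211 - 270)/(-404) = -59*(-1/404) = 59/404 ≈ 0.14604)
b(F, Q) = 404/59 (b(F, Q) = 1/(59/404) = 404/59)
-39225/b(l(5, 18), -689) + 326/306382 = -39225/404/59 + 326/306382 = -39225*59/404 + 326*(1/306382) = -2314275/404 + 163/153191 = -354526035673/61889164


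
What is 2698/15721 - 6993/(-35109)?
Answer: 22740115/61327621 ≈ 0.37080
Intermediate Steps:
2698/15721 - 6993/(-35109) = 2698*(1/15721) - 6993*(-1/35109) = 2698/15721 + 777/3901 = 22740115/61327621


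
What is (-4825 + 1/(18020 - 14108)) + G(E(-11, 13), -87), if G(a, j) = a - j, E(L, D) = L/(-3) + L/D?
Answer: -240812275/50856 ≈ -4735.2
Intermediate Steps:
E(L, D) = -L/3 + L/D (E(L, D) = L*(-⅓) + L/D = -L/3 + L/D)
(-4825 + 1/(18020 - 14108)) + G(E(-11, 13), -87) = (-4825 + 1/(18020 - 14108)) + ((-⅓*(-11) - 11/13) - 1*(-87)) = (-4825 + 1/3912) + ((11/3 - 11*1/13) + 87) = (-4825 + 1/3912) + ((11/3 - 11/13) + 87) = -18875399/3912 + (110/39 + 87) = -18875399/3912 + 3503/39 = -240812275/50856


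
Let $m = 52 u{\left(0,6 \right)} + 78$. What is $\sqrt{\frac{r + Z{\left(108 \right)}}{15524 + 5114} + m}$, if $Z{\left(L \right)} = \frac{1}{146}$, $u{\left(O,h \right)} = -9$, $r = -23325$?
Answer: $\frac{i \sqrt{887773715276503}}{1506574} \approx 19.777 i$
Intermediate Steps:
$Z{\left(L \right)} = \frac{1}{146}$
$m = -390$ ($m = 52 \left(-9\right) + 78 = -468 + 78 = -390$)
$\sqrt{\frac{r + Z{\left(108 \right)}}{15524 + 5114} + m} = \sqrt{\frac{-23325 + \frac{1}{146}}{15524 + 5114} - 390} = \sqrt{- \frac{3405449}{146 \cdot 20638} - 390} = \sqrt{\left(- \frac{3405449}{146}\right) \frac{1}{20638} - 390} = \sqrt{- \frac{3405449}{3013148} - 390} = \sqrt{- \frac{1178533169}{3013148}} = \frac{i \sqrt{887773715276503}}{1506574}$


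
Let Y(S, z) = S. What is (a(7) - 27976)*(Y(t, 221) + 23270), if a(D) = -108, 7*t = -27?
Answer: -653406356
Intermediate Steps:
t = -27/7 (t = (⅐)*(-27) = -27/7 ≈ -3.8571)
(a(7) - 27976)*(Y(t, 221) + 23270) = (-108 - 27976)*(-27/7 + 23270) = -28084*162863/7 = -653406356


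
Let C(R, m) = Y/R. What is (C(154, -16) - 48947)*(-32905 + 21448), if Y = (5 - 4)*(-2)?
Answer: 43180516440/77 ≈ 5.6079e+8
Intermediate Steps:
Y = -2 (Y = 1*(-2) = -2)
C(R, m) = -2/R
(C(154, -16) - 48947)*(-32905 + 21448) = (-2/154 - 48947)*(-32905 + 21448) = (-2*1/154 - 48947)*(-11457) = (-1/77 - 48947)*(-11457) = -3768920/77*(-11457) = 43180516440/77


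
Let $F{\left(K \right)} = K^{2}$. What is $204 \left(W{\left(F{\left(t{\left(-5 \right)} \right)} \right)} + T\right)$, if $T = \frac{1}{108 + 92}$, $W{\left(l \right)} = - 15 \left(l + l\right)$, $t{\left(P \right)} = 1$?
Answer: $- \frac{305949}{50} \approx -6119.0$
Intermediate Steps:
$W{\left(l \right)} = - 30 l$ ($W{\left(l \right)} = - 15 \cdot 2 l = - 30 l$)
$T = \frac{1}{200} \approx 0.005$
$204 \left(W{\left(F{\left(t{\left(-5 \right)} \right)} \right)} + T\right) = 204 \left(- 30 \cdot 1^{2} + \frac{1}{200}\right) = 204 \left(\left(-30\right) 1 + \frac{1}{200}\right) = 204 \left(-30 + \frac{1}{200}\right) = 204 \left(- \frac{5999}{200}\right) = - \frac{305949}{50}$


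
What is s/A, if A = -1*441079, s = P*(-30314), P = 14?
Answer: 424396/441079 ≈ 0.96218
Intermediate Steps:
s = -424396 (s = 14*(-30314) = -424396)
A = -441079
s/A = -424396/(-441079) = -424396*(-1/441079) = 424396/441079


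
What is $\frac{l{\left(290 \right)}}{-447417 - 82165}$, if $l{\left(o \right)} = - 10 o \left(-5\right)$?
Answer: $- \frac{7250}{264791} \approx -0.02738$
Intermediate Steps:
$l{\left(o \right)} = 50 o$
$\frac{l{\left(290 \right)}}{-447417 - 82165} = \frac{50 \cdot 290}{-447417 - 82165} = \frac{14500}{-447417 - 82165} = \frac{14500}{-529582} = 14500 \left(- \frac{1}{529582}\right) = - \frac{7250}{264791}$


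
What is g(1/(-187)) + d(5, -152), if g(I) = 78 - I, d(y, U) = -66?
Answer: 2245/187 ≈ 12.005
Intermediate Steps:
g(1/(-187)) + d(5, -152) = (78 - 1/(-187)) - 66 = (78 - 1*(-1/187)) - 66 = (78 + 1/187) - 66 = 14587/187 - 66 = 2245/187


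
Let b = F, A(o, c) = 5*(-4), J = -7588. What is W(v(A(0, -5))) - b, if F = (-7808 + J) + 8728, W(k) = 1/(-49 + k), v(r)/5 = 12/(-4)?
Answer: 426751/64 ≈ 6668.0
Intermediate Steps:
A(o, c) = -20
v(r) = -15 (v(r) = 5*(12/(-4)) = 5*(12*(-¼)) = 5*(-3) = -15)
F = -6668 (F = (-7808 - 7588) + 8728 = -15396 + 8728 = -6668)
b = -6668
W(v(A(0, -5))) - b = 1/(-49 - 15) - 1*(-6668) = 1/(-64) + 6668 = -1/64 + 6668 = 426751/64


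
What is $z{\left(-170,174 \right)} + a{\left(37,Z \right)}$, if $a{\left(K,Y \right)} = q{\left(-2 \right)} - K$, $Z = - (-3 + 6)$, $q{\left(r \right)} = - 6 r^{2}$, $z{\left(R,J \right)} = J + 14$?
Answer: $127$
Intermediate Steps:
$z{\left(R,J \right)} = 14 + J$
$Z = -3$ ($Z = \left(-1\right) 3 = -3$)
$a{\left(K,Y \right)} = -24 - K$ ($a{\left(K,Y \right)} = - 6 \left(-2\right)^{2} - K = \left(-6\right) 4 - K = -24 - K$)
$z{\left(-170,174 \right)} + a{\left(37,Z \right)} = \left(14 + 174\right) - 61 = 188 - 61 = 127$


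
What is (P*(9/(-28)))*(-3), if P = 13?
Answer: 351/28 ≈ 12.536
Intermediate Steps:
(P*(9/(-28)))*(-3) = (13*(9/(-28)))*(-3) = (13*(9*(-1/28)))*(-3) = (13*(-9/28))*(-3) = -117/28*(-3) = 351/28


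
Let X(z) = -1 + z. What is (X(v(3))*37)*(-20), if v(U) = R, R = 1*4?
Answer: -2220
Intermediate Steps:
R = 4
v(U) = 4
(X(v(3))*37)*(-20) = ((-1 + 4)*37)*(-20) = (3*37)*(-20) = 111*(-20) = -2220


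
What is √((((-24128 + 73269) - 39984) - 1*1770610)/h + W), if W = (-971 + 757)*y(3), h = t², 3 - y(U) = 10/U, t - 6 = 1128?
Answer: 5*√399867/378 ≈ 8.3644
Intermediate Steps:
t = 1134 (t = 6 + 1128 = 1134)
y(U) = 3 - 10/U
h = 1285956 (h = 1134² = 1285956)
W = 214/3 (W = (-971 + 757)*(3 - 10/3) = -214*(3 - 10*⅓) = -214*(3 - 10/3) = -214*(-⅓) = 214/3 ≈ 71.333)
√((((-24128 + 73269) - 39984) - 1*1770610)/h + W) = √((((-24128 + 73269) - 39984) - 1*1770610)/1285956 + 214/3) = √(((49141 - 39984) - 1770610)*(1/1285956) + 214/3) = √((9157 - 1770610)*(1/1285956) + 214/3) = √(-1761453*1/1285956 + 214/3) = √(-65239/47628 + 214/3) = √(3332225/47628) = 5*√399867/378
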